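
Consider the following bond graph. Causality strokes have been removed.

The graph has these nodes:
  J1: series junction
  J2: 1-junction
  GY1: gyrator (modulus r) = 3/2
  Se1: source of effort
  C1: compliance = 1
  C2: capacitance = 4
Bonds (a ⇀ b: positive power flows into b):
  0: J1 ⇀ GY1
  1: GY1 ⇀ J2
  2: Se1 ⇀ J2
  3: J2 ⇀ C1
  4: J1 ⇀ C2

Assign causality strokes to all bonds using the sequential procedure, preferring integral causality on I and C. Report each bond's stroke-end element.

β0 stroke→GY1
β1 stroke→GY1
β2 stroke→J2
β3 stroke→J2
β4 stroke→J1

bond 2 →J2  (Se1 fixes effort; stroke away)
bond 3 →J2  (C1 integral (e out))
bond 1 →GY1  (closing 1-jn rule on J2)
bond 0 →GY1  (GY1: gyrator matches bond 1)
bond 4 →J1  (J1: bond 0 brought flow, rest push out)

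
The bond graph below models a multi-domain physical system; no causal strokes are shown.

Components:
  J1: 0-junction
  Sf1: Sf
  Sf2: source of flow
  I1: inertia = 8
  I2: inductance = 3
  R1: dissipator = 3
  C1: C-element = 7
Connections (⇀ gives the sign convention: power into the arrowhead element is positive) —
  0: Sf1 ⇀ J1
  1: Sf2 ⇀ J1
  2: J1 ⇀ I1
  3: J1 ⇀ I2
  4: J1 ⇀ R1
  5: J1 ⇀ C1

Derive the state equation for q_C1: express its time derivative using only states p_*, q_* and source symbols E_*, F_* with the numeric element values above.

dq_C1/dt = F_Sf1 + F_Sf2 - p_I1/8 - p_I2/3 - q_C1/21

bond 0 stroke→Sf1  (Sf1 fixes flow; stroke at Sf1)
bond 1 stroke→Sf2  (Sf2: flow source, stroke at near end)
bond 2 stroke→I1  (prefer integral on I1)
bond 3 stroke→I2  (I2 outputs flow p/I2)
bond 5 stroke→J1  (C1 outputs effort q/C1)
bond 4 stroke→R1  (J1: bond 5 brought effort, rest push out)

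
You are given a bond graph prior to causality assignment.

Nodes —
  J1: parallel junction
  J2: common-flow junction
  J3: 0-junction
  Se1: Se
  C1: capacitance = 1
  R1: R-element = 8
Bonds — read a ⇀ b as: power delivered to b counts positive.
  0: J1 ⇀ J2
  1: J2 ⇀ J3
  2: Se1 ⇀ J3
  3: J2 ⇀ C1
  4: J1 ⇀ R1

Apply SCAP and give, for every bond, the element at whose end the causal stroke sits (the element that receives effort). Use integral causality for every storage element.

β0 stroke→J1
β1 stroke→J2
β2 stroke→J3
β3 stroke→J2
β4 stroke→R1

β2 stroke→J3  (Se1 (Se) sets effort on bond)
β1 stroke→J2  (0-jn J3 has e-setter on 2)
β3 stroke→J2  (C1: C, integral causality)
β0 stroke→J1  (only one flow-in slot at J2)
β4 stroke→R1  (J1 effort already set via bond 0)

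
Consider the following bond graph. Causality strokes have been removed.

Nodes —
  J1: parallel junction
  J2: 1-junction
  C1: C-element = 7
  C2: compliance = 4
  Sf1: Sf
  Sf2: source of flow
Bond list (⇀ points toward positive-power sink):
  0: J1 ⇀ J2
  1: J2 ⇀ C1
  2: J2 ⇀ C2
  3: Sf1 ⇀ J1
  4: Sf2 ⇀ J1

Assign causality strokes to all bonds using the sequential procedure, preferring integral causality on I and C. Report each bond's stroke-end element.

b3 |Sf1  (Sf1: flow source, stroke at near end)
b4 |Sf2  (Sf2 fixes flow; stroke at Sf2)
b0 |J1  (only one effort-in slot at J1)
b1 |J2  (J2 flow already set via bond 0)
b2 |J2  (common-f at J2 fixed by 0)

β0 stroke→J1
β1 stroke→J2
β2 stroke→J2
β3 stroke→Sf1
β4 stroke→Sf2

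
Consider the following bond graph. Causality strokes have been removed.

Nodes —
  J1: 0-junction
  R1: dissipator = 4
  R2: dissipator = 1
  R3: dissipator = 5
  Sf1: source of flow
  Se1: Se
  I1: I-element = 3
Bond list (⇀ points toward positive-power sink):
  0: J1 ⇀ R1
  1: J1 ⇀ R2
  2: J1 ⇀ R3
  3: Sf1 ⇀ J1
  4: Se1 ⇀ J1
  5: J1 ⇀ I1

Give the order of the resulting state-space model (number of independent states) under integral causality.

#3 stroke→Sf1  (Sf1 (Sf) sets flow on bond)
#4 stroke→J1  (Se1 fixes effort; stroke away)
#0 stroke→R1  (0-jn J1 has e-setter on 4)
#1 stroke→R2  (common-e at J1 fixed by 4)
#2 stroke→R3  (0-jn J1 has e-setter on 4)
#5 stroke→I1  (J1: bond 4 brought effort, rest push out)

1  (I1 all integral)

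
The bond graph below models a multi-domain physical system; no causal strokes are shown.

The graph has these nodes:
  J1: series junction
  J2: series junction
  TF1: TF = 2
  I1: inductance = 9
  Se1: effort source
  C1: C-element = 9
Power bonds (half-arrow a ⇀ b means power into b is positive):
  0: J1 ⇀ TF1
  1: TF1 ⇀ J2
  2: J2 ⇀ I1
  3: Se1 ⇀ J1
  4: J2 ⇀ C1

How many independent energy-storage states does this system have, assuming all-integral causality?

2  (C1, I1 all integral)

β3 →J1  (Se1 fixes effort; stroke away)
β0 →TF1  (J1: last free bond brings flow in)
β1 →J2  (TF1: transformer flips bond 0)
β2 →I1  (I1 integral (f out))
β4 →J2  (J2: bond 2 brought flow, rest push out)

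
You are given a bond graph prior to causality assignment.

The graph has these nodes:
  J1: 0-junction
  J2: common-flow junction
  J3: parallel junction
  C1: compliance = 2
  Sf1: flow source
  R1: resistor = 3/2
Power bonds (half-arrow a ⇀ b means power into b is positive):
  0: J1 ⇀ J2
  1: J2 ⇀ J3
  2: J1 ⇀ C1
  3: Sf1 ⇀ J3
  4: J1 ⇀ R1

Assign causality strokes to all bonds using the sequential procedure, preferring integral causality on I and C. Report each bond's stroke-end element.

β3 |Sf1  (Sf1 (Sf) sets flow on bond)
β1 |J3  (J3: last free bond brings effort in)
β0 |J2  (1-jn J2 has f-setter on 1)
β2 |J1  (C1: C, integral causality)
β4 |R1  (J1 effort already set via bond 2)

#0 |J2
#1 |J3
#2 |J1
#3 |Sf1
#4 |R1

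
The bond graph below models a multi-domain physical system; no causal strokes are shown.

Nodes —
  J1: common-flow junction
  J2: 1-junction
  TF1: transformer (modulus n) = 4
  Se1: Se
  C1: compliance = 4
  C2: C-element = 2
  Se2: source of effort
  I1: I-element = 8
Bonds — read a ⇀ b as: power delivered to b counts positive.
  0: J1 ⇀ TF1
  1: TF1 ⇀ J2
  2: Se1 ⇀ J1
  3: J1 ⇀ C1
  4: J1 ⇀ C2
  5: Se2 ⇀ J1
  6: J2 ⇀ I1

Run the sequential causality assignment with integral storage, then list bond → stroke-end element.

#2 stroke→J1  (Se1 (Se) sets effort on bond)
#5 stroke→J1  (Se2: effort source, stroke at far end)
#3 stroke→J1  (C1 integral (e out))
#4 stroke→J1  (C2 integral (e out))
#0 stroke→TF1  (closing 1-jn rule on J1)
#1 stroke→J2  (TF1 one-in-one-out from 0)
#6 stroke→I1  (closing 1-jn rule on J2)

b0 stroke→TF1
b1 stroke→J2
b2 stroke→J1
b3 stroke→J1
b4 stroke→J1
b5 stroke→J1
b6 stroke→I1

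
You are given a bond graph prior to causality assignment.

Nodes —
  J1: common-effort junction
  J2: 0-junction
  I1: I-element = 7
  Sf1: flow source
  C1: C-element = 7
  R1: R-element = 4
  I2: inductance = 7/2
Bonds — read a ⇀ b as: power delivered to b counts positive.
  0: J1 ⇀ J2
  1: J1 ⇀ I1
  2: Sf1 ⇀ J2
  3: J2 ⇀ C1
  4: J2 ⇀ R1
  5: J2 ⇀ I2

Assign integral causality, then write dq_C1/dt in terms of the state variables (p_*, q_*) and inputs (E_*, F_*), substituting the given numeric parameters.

dq_C1/dt = F_Sf1 - p_I1/7 - 2*p_I2/7 - q_C1/28

β2 stroke at Sf1  (Sf1: flow source, stroke at near end)
β1 stroke at I1  (I1: I, integral causality)
β0 stroke at J1  (J1 needs exactly one e-in)
β3 stroke at J2  (prefer integral on C1)
β4 stroke at R1  (0-jn J2 has e-setter on 3)
β5 stroke at I2  (J2: bond 3 brought effort, rest push out)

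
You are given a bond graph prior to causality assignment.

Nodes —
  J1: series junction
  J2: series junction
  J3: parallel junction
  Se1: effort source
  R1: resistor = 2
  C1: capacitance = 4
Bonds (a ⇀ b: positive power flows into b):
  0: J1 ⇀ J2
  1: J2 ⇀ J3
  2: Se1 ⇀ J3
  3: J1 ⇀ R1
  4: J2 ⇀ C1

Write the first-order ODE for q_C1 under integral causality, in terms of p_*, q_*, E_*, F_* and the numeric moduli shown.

bond 2 |J3  (Se1 fixes effort; stroke away)
bond 1 |J2  (0-jn J3 has e-setter on 2)
bond 4 |J2  (C1: C, integral causality)
bond 0 |J1  (only one flow-in slot at J2)
bond 3 |R1  (J1 needs exactly one f-in)

dq_C1/dt = -E_Se1/2 - q_C1/8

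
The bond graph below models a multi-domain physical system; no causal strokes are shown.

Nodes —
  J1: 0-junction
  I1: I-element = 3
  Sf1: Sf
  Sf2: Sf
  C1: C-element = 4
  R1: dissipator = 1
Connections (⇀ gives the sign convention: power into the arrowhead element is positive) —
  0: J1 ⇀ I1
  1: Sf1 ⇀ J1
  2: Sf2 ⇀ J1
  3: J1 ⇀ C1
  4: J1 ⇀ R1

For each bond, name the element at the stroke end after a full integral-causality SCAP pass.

β0 |I1
β1 |Sf1
β2 |Sf2
β3 |J1
β4 |R1

bond 1 →Sf1  (Sf1: flow source, stroke at near end)
bond 2 →Sf2  (Sf2: flow source, stroke at near end)
bond 0 →I1  (I1 outputs flow p/I1)
bond 3 →J1  (C1: C, integral causality)
bond 4 →R1  (J1: bond 3 brought effort, rest push out)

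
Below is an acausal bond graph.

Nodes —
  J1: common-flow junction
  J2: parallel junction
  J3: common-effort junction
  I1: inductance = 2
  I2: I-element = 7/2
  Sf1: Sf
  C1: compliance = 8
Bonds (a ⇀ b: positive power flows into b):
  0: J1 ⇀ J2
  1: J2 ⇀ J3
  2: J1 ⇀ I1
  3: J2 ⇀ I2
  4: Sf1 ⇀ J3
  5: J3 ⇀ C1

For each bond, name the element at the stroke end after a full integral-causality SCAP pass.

#0 stroke at J1
#1 stroke at J2
#2 stroke at I1
#3 stroke at I2
#4 stroke at Sf1
#5 stroke at J3

b4 stroke→Sf1  (Sf1 fixes flow; stroke at Sf1)
b2 stroke→I1  (prefer integral on I1)
b0 stroke→J1  (J1 flow already set via bond 2)
b3 stroke→I2  (I2 integral (f out))
b1 stroke→J2  (J2: last free bond brings effort in)
b5 stroke→J3  (closing 0-jn rule on J3)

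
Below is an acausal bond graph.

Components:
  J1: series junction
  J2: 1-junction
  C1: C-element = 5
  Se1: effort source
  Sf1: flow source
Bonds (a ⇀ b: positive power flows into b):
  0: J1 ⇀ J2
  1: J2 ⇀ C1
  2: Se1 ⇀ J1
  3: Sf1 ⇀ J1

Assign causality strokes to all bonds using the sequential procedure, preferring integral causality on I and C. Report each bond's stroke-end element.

b0 |J1
b1 |J2
b2 |J1
b3 |Sf1

b2 stroke at J1  (Se1 (Se) sets effort on bond)
b3 stroke at Sf1  (Sf1 fixes flow; stroke at Sf1)
b0 stroke at J1  (1-jn J1 has f-setter on 3)
b1 stroke at J2  (J2: bond 0 brought flow, rest push out)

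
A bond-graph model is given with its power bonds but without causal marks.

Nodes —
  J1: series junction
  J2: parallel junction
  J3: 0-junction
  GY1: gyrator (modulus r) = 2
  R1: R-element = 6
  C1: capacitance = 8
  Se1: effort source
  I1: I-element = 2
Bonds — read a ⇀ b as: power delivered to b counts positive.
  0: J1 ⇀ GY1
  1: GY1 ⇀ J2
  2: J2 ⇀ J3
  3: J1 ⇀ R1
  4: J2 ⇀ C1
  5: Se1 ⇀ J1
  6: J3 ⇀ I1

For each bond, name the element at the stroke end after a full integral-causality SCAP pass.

#5 →J1  (Se1 (Se) sets effort on bond)
#4 →J2  (prefer integral on C1)
#1 →GY1  (J2: bond 4 brought effort, rest push out)
#2 →J3  (0-jn J2 has e-setter on 4)
#6 →I1  (0-jn J3 has e-setter on 2)
#0 →GY1  (GY GY1: same side as bond 1)
#3 →J1  (J1 flow already set via bond 0)

β0 →GY1
β1 →GY1
β2 →J3
β3 →J1
β4 →J2
β5 →J1
β6 →I1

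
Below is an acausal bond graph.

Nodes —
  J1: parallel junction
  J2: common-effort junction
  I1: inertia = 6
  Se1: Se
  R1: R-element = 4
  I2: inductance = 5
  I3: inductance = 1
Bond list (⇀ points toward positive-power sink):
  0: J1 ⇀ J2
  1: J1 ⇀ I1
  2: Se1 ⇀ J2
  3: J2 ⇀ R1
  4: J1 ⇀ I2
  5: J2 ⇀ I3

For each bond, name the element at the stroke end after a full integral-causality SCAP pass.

bond 2 stroke at J2  (Se1 fixes effort; stroke away)
bond 0 stroke at J1  (J2: bond 2 brought effort, rest push out)
bond 3 stroke at R1  (common-e at J2 fixed by 2)
bond 5 stroke at I3  (J2: bond 2 brought effort, rest push out)
bond 1 stroke at I1  (J1 effort already set via bond 0)
bond 4 stroke at I2  (J1: bond 0 brought effort, rest push out)

b0 |J1
b1 |I1
b2 |J2
b3 |R1
b4 |I2
b5 |I3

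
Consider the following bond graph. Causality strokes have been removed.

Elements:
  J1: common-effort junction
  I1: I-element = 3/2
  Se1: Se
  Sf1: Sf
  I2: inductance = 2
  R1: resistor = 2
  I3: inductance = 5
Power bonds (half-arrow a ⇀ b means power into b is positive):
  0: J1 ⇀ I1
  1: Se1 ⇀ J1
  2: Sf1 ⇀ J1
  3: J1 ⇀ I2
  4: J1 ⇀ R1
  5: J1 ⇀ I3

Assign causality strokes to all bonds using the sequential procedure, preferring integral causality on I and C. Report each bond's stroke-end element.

#0 stroke→I1
#1 stroke→J1
#2 stroke→Sf1
#3 stroke→I2
#4 stroke→R1
#5 stroke→I3

β1 stroke at J1  (Se1 (Se) sets effort on bond)
β2 stroke at Sf1  (Sf1 fixes flow; stroke at Sf1)
β0 stroke at I1  (common-e at J1 fixed by 1)
β3 stroke at I2  (J1: bond 1 brought effort, rest push out)
β4 stroke at R1  (J1: bond 1 brought effort, rest push out)
β5 stroke at I3  (J1: bond 1 brought effort, rest push out)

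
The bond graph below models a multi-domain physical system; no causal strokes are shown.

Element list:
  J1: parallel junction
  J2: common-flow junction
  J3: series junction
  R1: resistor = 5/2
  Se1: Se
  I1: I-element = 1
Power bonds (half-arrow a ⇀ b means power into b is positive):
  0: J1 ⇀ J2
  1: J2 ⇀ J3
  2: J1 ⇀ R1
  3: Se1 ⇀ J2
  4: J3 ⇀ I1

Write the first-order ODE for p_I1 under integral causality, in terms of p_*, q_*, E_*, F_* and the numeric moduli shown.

bond 3 →J2  (Se1: effort source, stroke at far end)
bond 4 →I1  (prefer integral on I1)
bond 1 →J3  (J3: bond 4 brought flow, rest push out)
bond 0 →J2  (common-f at J2 fixed by 1)
bond 2 →J1  (J1 needs exactly one e-in)

dp_I1/dt = E_Se1 - 5*p_I1/2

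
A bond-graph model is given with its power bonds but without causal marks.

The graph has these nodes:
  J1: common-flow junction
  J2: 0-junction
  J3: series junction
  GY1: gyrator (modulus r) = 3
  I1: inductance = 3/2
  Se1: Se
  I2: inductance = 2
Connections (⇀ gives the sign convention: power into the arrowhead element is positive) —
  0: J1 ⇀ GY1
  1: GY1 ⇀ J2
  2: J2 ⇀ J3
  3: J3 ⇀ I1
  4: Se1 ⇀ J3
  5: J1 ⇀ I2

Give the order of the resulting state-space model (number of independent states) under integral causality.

2  (I1, I2 all integral)

β4 |J3  (Se1 fixes effort; stroke away)
β3 |I1  (I1 outputs flow p/I1)
β2 |J3  (J3 flow already set via bond 3)
β1 |J2  (J2: last free bond brings effort in)
β0 |J1  (GY1 both-in/both-out from 1)
β5 |I2  (only one flow-in slot at J1)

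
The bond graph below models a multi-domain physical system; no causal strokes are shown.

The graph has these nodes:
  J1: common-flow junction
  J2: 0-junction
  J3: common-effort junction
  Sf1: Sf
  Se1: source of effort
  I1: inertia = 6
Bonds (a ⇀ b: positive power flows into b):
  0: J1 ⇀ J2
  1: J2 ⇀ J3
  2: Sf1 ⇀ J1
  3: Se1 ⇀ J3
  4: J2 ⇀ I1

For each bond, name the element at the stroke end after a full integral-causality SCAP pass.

b2 →Sf1  (Sf1 fixes flow; stroke at Sf1)
b3 →J3  (Se1: effort source, stroke at far end)
b0 →J1  (common-f at J1 fixed by 2)
b1 →J2  (0-jn J3 has e-setter on 3)
b4 →I1  (common-e at J2 fixed by 1)

β0 stroke→J1
β1 stroke→J2
β2 stroke→Sf1
β3 stroke→J3
β4 stroke→I1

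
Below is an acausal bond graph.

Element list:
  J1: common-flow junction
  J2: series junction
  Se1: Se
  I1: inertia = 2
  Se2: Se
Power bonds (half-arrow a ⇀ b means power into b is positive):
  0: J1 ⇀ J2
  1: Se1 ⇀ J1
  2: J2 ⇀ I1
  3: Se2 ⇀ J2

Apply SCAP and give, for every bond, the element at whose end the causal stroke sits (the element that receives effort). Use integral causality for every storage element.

#0 stroke at J2
#1 stroke at J1
#2 stroke at I1
#3 stroke at J2

β1 →J1  (source Se1 imposes e)
β3 →J2  (Se2: effort source, stroke at far end)
β0 →J2  (J1 needs exactly one f-in)
β2 →I1  (J2: last free bond brings flow in)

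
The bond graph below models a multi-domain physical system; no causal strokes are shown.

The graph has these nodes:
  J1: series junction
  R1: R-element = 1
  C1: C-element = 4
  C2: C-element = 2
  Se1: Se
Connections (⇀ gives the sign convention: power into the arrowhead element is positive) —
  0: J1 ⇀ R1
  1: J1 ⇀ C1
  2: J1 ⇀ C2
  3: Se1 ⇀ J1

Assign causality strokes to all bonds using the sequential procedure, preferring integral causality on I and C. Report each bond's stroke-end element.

β3 →J1  (Se1: effort source, stroke at far end)
β1 →J1  (prefer integral on C1)
β2 →J1  (C2 outputs effort q/C2)
β0 →R1  (closing 1-jn rule on J1)

β0 stroke→R1
β1 stroke→J1
β2 stroke→J1
β3 stroke→J1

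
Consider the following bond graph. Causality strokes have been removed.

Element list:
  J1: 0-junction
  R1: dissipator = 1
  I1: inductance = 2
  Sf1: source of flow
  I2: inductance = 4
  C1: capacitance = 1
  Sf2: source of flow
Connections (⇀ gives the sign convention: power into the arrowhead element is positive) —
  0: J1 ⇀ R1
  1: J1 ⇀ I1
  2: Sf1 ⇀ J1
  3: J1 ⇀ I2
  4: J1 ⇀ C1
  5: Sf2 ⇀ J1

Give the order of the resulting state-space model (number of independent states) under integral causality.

b2 stroke at Sf1  (source Sf1 imposes f)
b5 stroke at Sf2  (source Sf2 imposes f)
b1 stroke at I1  (I1 integral (f out))
b3 stroke at I2  (I2 integral (f out))
b4 stroke at J1  (C1 outputs effort q/C1)
b0 stroke at R1  (J1: bond 4 brought effort, rest push out)

3  (C1, I1, I2 all integral)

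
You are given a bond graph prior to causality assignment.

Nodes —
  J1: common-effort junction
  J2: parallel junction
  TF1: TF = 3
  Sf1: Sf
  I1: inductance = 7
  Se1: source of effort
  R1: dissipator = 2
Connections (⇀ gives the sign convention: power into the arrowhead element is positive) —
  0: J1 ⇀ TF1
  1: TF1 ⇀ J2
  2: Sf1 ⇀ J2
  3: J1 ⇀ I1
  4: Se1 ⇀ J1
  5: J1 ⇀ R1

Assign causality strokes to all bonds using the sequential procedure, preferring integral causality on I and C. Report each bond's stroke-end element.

β0 stroke→TF1
β1 stroke→J2
β2 stroke→Sf1
β3 stroke→I1
β4 stroke→J1
β5 stroke→R1

β2 →Sf1  (Sf1 fixes flow; stroke at Sf1)
β4 →J1  (Se1 fixes effort; stroke away)
β0 →TF1  (0-jn J1 has e-setter on 4)
β3 →I1  (0-jn J1 has e-setter on 4)
β5 →R1  (J1: bond 4 brought effort, rest push out)
β1 →J2  (closing 0-jn rule on J2)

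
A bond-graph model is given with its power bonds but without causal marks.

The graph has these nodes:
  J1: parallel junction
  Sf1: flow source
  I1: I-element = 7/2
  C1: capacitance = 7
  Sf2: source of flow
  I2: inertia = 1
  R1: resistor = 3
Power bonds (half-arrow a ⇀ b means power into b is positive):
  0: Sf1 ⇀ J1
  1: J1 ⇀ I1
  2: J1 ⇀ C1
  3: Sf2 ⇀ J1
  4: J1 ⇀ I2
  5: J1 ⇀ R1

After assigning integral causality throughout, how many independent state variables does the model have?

#0 |Sf1  (Sf1 (Sf) sets flow on bond)
#3 |Sf2  (source Sf2 imposes f)
#1 |I1  (I1 integral (f out))
#2 |J1  (C1: C, integral causality)
#4 |I2  (J1 effort already set via bond 2)
#5 |R1  (J1 effort already set via bond 2)

3  (C1, I1, I2 all integral)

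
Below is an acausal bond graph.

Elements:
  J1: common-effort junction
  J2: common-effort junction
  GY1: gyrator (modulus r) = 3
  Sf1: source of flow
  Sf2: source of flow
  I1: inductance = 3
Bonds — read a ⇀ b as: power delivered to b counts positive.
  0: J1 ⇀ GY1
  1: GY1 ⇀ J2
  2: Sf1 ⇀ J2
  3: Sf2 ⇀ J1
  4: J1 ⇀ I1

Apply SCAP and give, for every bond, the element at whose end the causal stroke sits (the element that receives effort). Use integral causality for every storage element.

#2 stroke at Sf1  (Sf1: flow source, stroke at near end)
#3 stroke at Sf2  (Sf2 fixes flow; stroke at Sf2)
#1 stroke at J2  (J2 needs exactly one e-in)
#0 stroke at J1  (GY GY1: same side as bond 1)
#4 stroke at I1  (J1: bond 0 brought effort, rest push out)

β0 stroke at J1
β1 stroke at J2
β2 stroke at Sf1
β3 stroke at Sf2
β4 stroke at I1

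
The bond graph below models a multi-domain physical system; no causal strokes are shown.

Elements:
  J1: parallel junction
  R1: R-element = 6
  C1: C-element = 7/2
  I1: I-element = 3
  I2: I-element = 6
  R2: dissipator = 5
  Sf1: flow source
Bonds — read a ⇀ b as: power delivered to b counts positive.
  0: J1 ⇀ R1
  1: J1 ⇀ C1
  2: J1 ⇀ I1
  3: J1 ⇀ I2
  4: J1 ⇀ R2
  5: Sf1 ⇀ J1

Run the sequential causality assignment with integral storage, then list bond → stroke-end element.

#5 stroke→Sf1  (Sf1: flow source, stroke at near end)
#1 stroke→J1  (prefer integral on C1)
#0 stroke→R1  (J1 effort already set via bond 1)
#2 stroke→I1  (common-e at J1 fixed by 1)
#3 stroke→I2  (0-jn J1 has e-setter on 1)
#4 stroke→R2  (common-e at J1 fixed by 1)

β0 →R1
β1 →J1
β2 →I1
β3 →I2
β4 →R2
β5 →Sf1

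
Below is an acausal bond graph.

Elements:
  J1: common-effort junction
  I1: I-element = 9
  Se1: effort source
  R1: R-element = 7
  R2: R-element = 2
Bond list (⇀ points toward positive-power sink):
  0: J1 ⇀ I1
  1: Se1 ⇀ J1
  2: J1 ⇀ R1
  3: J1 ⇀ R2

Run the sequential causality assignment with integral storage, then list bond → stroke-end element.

b1 |J1  (Se1 (Se) sets effort on bond)
b0 |I1  (J1: bond 1 brought effort, rest push out)
b2 |R1  (0-jn J1 has e-setter on 1)
b3 |R2  (common-e at J1 fixed by 1)

b0 stroke at I1
b1 stroke at J1
b2 stroke at R1
b3 stroke at R2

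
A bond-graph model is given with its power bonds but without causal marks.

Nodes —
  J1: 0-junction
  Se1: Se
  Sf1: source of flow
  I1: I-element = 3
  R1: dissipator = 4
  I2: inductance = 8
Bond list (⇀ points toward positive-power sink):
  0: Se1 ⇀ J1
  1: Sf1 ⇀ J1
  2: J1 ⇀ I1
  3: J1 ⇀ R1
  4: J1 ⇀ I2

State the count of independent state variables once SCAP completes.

bond 0 stroke→J1  (Se1: effort source, stroke at far end)
bond 1 stroke→Sf1  (source Sf1 imposes f)
bond 2 stroke→I1  (common-e at J1 fixed by 0)
bond 3 stroke→R1  (J1: bond 0 brought effort, rest push out)
bond 4 stroke→I2  (0-jn J1 has e-setter on 0)

2  (I1, I2 all integral)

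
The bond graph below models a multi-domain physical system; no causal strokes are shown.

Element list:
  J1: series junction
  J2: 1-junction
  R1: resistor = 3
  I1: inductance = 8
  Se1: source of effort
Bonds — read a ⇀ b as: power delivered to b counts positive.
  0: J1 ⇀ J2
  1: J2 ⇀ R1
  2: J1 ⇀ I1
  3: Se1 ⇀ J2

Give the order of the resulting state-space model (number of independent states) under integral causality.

1  (I1 all integral)

b3 stroke→J2  (source Se1 imposes e)
b2 stroke→I1  (prefer integral on I1)
b0 stroke→J1  (J1 flow already set via bond 2)
b1 stroke→J2  (1-jn J2 has f-setter on 0)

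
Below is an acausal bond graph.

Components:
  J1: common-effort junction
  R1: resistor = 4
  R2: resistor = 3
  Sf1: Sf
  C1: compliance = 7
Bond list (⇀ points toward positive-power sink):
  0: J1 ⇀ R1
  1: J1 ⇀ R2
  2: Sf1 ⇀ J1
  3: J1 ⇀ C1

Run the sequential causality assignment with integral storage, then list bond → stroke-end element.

bond 0 stroke at R1
bond 1 stroke at R2
bond 2 stroke at Sf1
bond 3 stroke at J1

β2 stroke at Sf1  (Sf1: flow source, stroke at near end)
β3 stroke at J1  (C1 integral (e out))
β0 stroke at R1  (common-e at J1 fixed by 3)
β1 stroke at R2  (J1 effort already set via bond 3)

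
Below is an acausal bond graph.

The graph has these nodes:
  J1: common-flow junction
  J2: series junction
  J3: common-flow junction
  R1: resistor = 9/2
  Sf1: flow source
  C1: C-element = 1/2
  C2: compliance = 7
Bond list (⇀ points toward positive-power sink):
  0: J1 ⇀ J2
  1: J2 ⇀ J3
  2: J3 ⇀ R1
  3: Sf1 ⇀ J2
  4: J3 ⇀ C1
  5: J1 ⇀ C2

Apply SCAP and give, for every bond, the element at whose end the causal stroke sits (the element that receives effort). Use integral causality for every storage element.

#0 stroke at J2
#1 stroke at J2
#2 stroke at J3
#3 stroke at Sf1
#4 stroke at J3
#5 stroke at J1

bond 3 →Sf1  (Sf1 fixes flow; stroke at Sf1)
bond 0 →J2  (common-f at J2 fixed by 3)
bond 1 →J2  (J2 flow already set via bond 3)
bond 2 →J3  (J3: bond 1 brought flow, rest push out)
bond 4 →J3  (common-f at J3 fixed by 1)
bond 5 →J1  (J1: bond 0 brought flow, rest push out)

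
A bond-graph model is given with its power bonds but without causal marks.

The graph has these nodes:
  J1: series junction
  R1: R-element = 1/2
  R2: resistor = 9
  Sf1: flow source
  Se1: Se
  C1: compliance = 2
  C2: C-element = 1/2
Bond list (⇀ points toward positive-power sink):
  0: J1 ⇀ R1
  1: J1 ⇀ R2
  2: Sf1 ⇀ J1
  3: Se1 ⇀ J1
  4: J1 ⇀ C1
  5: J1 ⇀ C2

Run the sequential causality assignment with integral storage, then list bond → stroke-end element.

bond 2 stroke at Sf1  (Sf1 fixes flow; stroke at Sf1)
bond 3 stroke at J1  (source Se1 imposes e)
bond 0 stroke at J1  (J1 flow already set via bond 2)
bond 1 stroke at J1  (J1: bond 2 brought flow, rest push out)
bond 4 stroke at J1  (J1 flow already set via bond 2)
bond 5 stroke at J1  (J1 flow already set via bond 2)

bond 0 |J1
bond 1 |J1
bond 2 |Sf1
bond 3 |J1
bond 4 |J1
bond 5 |J1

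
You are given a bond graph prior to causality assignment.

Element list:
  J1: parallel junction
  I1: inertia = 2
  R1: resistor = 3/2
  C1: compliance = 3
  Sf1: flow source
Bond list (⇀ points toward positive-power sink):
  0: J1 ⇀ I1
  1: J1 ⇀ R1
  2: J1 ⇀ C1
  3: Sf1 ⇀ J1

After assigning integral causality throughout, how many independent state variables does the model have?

β3 stroke at Sf1  (Sf1: flow source, stroke at near end)
β0 stroke at I1  (I1: I, integral causality)
β2 stroke at J1  (C1 outputs effort q/C1)
β1 stroke at R1  (common-e at J1 fixed by 2)

2  (C1, I1 all integral)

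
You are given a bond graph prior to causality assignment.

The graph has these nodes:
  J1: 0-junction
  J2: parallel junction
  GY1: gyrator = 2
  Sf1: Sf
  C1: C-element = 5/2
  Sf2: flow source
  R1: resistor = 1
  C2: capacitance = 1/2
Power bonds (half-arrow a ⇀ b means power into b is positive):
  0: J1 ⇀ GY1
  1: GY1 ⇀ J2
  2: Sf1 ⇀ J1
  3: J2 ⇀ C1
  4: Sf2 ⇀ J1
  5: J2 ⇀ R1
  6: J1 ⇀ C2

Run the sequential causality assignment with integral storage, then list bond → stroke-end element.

β0 |GY1
β1 |GY1
β2 |Sf1
β3 |J2
β4 |Sf2
β5 |R1
β6 |J1

#2 |Sf1  (Sf1 fixes flow; stroke at Sf1)
#4 |Sf2  (Sf2 fixes flow; stroke at Sf2)
#3 |J2  (prefer integral on C1)
#1 |GY1  (0-jn J2 has e-setter on 3)
#5 |R1  (common-e at J2 fixed by 3)
#0 |GY1  (GY GY1: same side as bond 1)
#6 |J1  (only one effort-in slot at J1)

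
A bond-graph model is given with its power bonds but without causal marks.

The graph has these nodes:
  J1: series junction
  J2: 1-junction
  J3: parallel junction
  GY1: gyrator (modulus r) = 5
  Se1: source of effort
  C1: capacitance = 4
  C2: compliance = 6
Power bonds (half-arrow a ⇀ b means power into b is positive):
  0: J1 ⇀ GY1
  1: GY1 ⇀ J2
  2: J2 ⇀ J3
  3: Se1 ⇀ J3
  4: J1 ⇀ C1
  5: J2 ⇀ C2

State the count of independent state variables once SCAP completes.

2  (C1, C2 all integral)

#3 stroke at J3  (Se1: effort source, stroke at far end)
#2 stroke at J2  (0-jn J3 has e-setter on 3)
#4 stroke at J1  (C1 integral (e out))
#0 stroke at GY1  (J1 needs exactly one f-in)
#1 stroke at GY1  (through GY1, causality inverts; strokes same side of GY1)
#5 stroke at J2  (J2 flow already set via bond 1)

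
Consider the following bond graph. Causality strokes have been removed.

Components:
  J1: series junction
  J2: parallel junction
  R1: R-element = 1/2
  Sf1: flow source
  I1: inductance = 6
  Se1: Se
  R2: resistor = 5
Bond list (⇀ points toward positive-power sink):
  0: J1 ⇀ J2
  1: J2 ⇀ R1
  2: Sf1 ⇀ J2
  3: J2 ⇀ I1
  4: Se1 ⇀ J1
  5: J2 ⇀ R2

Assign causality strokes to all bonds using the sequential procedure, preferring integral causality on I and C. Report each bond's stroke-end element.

bond 2 →Sf1  (Sf1: flow source, stroke at near end)
bond 4 →J1  (Se1 (Se) sets effort on bond)
bond 0 →J2  (closing 1-jn rule on J1)
bond 1 →R1  (J2: bond 0 brought effort, rest push out)
bond 3 →I1  (common-e at J2 fixed by 0)
bond 5 →R2  (J2 effort already set via bond 0)

bond 0 stroke→J2
bond 1 stroke→R1
bond 2 stroke→Sf1
bond 3 stroke→I1
bond 4 stroke→J1
bond 5 stroke→R2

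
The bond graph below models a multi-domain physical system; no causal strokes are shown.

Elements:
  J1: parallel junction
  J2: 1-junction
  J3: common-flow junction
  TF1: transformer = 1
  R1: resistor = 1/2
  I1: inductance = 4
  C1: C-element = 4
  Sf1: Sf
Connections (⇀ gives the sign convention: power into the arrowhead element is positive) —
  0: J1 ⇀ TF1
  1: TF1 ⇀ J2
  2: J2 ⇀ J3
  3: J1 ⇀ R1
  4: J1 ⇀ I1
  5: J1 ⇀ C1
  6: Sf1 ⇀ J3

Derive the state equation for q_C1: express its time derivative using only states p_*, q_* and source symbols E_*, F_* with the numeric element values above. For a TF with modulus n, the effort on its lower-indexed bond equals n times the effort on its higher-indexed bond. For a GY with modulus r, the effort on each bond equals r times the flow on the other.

bond 6 stroke at Sf1  (Sf1: flow source, stroke at near end)
bond 2 stroke at J3  (J3: bond 6 brought flow, rest push out)
bond 1 stroke at J2  (common-f at J2 fixed by 2)
bond 0 stroke at TF1  (TF TF1: opposite of bond 1)
bond 4 stroke at I1  (I1 integral (f out))
bond 5 stroke at J1  (C1 integral (e out))
bond 3 stroke at R1  (0-jn J1 has e-setter on 5)

dq_C1/dt = -F_Sf1 - p_I1/4 - q_C1/2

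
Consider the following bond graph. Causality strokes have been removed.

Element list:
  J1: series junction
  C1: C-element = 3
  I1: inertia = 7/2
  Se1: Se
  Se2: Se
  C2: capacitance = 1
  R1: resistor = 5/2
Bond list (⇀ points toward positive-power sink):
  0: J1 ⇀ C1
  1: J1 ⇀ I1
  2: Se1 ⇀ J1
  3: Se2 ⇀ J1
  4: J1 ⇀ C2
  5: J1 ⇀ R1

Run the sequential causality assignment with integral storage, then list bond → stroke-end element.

β2 stroke→J1  (source Se1 imposes e)
β3 stroke→J1  (source Se2 imposes e)
β0 stroke→J1  (prefer integral on C1)
β1 stroke→I1  (I1 integral (f out))
β4 stroke→J1  (J1 flow already set via bond 1)
β5 stroke→J1  (common-f at J1 fixed by 1)

bond 0 |J1
bond 1 |I1
bond 2 |J1
bond 3 |J1
bond 4 |J1
bond 5 |J1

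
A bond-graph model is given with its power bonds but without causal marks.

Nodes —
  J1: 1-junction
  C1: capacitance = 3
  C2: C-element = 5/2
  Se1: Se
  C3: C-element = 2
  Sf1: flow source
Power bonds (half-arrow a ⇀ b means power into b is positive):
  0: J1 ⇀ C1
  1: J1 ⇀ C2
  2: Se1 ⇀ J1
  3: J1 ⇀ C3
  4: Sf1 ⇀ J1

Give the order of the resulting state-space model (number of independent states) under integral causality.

#2 stroke at J1  (Se1 fixes effort; stroke away)
#4 stroke at Sf1  (Sf1 fixes flow; stroke at Sf1)
#0 stroke at J1  (1-jn J1 has f-setter on 4)
#1 stroke at J1  (J1 flow already set via bond 4)
#3 stroke at J1  (1-jn J1 has f-setter on 4)

3  (C1, C2, C3 all integral)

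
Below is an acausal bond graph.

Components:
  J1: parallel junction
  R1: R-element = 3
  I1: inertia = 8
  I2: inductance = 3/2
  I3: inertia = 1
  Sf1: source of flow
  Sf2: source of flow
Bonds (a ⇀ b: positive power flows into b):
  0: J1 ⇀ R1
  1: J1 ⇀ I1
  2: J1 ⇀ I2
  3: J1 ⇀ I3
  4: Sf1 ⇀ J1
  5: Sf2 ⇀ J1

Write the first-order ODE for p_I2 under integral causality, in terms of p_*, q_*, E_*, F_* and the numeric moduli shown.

#4 stroke→Sf1  (source Sf1 imposes f)
#5 stroke→Sf2  (Sf2: flow source, stroke at near end)
#1 stroke→I1  (I1 outputs flow p/I1)
#2 stroke→I2  (I2 outputs flow p/I2)
#3 stroke→I3  (prefer integral on I3)
#0 stroke→J1  (only one effort-in slot at J1)

dp_I2/dt = 3*F_Sf1 + 3*F_Sf2 - 3*p_I1/8 - 2*p_I2 - 3*p_I3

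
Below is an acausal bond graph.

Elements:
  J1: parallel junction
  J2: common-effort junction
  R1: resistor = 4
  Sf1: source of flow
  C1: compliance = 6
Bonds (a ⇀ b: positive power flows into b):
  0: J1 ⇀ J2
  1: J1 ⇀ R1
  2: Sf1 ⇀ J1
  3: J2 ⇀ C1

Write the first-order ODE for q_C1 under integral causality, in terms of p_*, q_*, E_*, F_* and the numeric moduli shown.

β2 →Sf1  (Sf1 (Sf) sets flow on bond)
β3 →J2  (C1: C, integral causality)
β0 →J1  (common-e at J2 fixed by 3)
β1 →R1  (common-e at J1 fixed by 0)

dq_C1/dt = F_Sf1 - q_C1/24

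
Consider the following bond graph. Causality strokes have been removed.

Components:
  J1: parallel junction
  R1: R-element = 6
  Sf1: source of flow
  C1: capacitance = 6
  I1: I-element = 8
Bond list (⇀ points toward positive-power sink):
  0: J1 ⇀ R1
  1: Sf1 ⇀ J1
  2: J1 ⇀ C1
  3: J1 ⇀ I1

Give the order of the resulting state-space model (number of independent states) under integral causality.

2  (C1, I1 all integral)

b1 →Sf1  (source Sf1 imposes f)
b2 →J1  (prefer integral on C1)
b0 →R1  (J1: bond 2 brought effort, rest push out)
b3 →I1  (0-jn J1 has e-setter on 2)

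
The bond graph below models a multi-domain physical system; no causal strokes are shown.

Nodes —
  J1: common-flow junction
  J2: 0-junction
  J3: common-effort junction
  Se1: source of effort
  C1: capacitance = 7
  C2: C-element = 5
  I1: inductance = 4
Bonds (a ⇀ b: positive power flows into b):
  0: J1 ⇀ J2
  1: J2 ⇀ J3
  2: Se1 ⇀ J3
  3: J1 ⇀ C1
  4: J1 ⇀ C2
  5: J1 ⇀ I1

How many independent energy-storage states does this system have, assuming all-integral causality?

b2 |J3  (source Se1 imposes e)
b1 |J2  (common-e at J3 fixed by 2)
b0 |J1  (J2 effort already set via bond 1)
b3 |J1  (C1: C, integral causality)
b4 |J1  (C2: C, integral causality)
b5 |I1  (only one flow-in slot at J1)

3  (C1, C2, I1 all integral)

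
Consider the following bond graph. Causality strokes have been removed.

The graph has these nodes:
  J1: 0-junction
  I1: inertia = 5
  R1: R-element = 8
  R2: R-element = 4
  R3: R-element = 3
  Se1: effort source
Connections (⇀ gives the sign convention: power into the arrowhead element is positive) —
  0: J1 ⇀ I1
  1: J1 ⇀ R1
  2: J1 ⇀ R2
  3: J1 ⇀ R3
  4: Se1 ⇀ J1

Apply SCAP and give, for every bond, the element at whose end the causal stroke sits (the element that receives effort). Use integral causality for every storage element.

β0 |I1
β1 |R1
β2 |R2
β3 |R3
β4 |J1

bond 4 |J1  (Se1 fixes effort; stroke away)
bond 0 |I1  (0-jn J1 has e-setter on 4)
bond 1 |R1  (0-jn J1 has e-setter on 4)
bond 2 |R2  (0-jn J1 has e-setter on 4)
bond 3 |R3  (common-e at J1 fixed by 4)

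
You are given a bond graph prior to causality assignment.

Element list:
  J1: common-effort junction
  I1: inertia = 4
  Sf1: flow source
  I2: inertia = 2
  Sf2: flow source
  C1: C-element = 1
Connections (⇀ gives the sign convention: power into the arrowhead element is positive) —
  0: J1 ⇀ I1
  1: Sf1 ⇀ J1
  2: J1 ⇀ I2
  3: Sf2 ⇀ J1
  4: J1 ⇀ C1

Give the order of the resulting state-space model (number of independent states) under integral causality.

3  (C1, I1, I2 all integral)

β1 →Sf1  (Sf1 fixes flow; stroke at Sf1)
β3 →Sf2  (source Sf2 imposes f)
β0 →I1  (I1 outputs flow p/I1)
β2 →I2  (prefer integral on I2)
β4 →J1  (J1 needs exactly one e-in)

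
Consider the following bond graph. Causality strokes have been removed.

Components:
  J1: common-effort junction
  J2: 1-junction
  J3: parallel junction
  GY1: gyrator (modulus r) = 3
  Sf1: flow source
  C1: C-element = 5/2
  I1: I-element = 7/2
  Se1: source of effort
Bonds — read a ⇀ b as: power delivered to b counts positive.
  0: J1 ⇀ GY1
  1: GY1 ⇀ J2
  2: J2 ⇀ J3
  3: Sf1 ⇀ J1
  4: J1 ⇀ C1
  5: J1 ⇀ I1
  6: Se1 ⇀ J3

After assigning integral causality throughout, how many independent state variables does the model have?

#3 |Sf1  (Sf1 fixes flow; stroke at Sf1)
#6 |J3  (source Se1 imposes e)
#2 |J2  (J3: bond 6 brought effort, rest push out)
#1 |GY1  (only one flow-in slot at J2)
#0 |GY1  (GY1: gyrator matches bond 1)
#4 |J1  (C1 outputs effort q/C1)
#5 |I1  (common-e at J1 fixed by 4)

2  (C1, I1 all integral)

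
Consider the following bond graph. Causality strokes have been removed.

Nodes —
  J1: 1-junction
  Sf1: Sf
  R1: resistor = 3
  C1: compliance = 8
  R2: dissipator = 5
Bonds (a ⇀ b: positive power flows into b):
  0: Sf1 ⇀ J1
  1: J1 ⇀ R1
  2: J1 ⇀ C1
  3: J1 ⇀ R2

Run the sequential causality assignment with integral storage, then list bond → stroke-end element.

β0 |Sf1  (source Sf1 imposes f)
β1 |J1  (J1: bond 0 brought flow, rest push out)
β2 |J1  (common-f at J1 fixed by 0)
β3 |J1  (J1 flow already set via bond 0)

b0 →Sf1
b1 →J1
b2 →J1
b3 →J1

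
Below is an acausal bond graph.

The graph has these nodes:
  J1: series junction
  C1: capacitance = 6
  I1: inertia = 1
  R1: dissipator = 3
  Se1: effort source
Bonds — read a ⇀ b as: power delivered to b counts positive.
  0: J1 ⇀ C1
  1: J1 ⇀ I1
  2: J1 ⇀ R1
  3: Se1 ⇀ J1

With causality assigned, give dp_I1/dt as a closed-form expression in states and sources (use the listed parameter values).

bond 3 stroke at J1  (Se1 (Se) sets effort on bond)
bond 0 stroke at J1  (C1: C, integral causality)
bond 1 stroke at I1  (I1 outputs flow p/I1)
bond 2 stroke at J1  (common-f at J1 fixed by 1)

dp_I1/dt = E_Se1 - 3*p_I1 - q_C1/6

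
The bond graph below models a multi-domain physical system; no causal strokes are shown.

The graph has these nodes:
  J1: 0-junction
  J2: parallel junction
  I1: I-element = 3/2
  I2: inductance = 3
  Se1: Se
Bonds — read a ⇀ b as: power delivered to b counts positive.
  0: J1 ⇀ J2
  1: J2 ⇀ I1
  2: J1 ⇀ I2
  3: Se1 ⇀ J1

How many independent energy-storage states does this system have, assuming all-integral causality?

β3 |J1  (Se1: effort source, stroke at far end)
β0 |J2  (common-e at J1 fixed by 3)
β2 |I2  (J1 effort already set via bond 3)
β1 |I1  (J2: bond 0 brought effort, rest push out)

2  (I1, I2 all integral)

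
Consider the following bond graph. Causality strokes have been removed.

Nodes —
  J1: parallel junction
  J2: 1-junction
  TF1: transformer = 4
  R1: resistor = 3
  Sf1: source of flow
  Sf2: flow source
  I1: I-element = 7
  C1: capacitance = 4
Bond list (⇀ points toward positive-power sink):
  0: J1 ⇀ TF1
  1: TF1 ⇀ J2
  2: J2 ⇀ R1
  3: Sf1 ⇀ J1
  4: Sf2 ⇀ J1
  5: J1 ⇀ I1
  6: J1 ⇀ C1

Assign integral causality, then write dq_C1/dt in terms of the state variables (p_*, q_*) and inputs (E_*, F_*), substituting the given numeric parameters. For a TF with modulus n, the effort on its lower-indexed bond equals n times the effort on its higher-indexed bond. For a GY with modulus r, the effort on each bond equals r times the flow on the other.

dq_C1/dt = F_Sf1 + F_Sf2 - p_I1/7 - q_C1/192

#3 stroke at Sf1  (Sf1: flow source, stroke at near end)
#4 stroke at Sf2  (Sf2: flow source, stroke at near end)
#5 stroke at I1  (prefer integral on I1)
#6 stroke at J1  (C1 outputs effort q/C1)
#0 stroke at TF1  (J1 effort already set via bond 6)
#1 stroke at J2  (TF1: transformer flips bond 0)
#2 stroke at R1  (J2: last free bond brings flow in)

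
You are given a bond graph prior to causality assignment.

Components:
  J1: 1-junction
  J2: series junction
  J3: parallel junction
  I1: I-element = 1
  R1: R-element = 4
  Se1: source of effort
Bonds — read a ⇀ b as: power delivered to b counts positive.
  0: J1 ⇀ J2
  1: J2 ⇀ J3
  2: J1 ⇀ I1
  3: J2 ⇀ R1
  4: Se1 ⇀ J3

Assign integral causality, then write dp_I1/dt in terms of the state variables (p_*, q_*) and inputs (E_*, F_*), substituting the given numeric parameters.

dp_I1/dt = -E_Se1 - 4*p_I1

bond 4 →J3  (Se1 (Se) sets effort on bond)
bond 1 →J2  (common-e at J3 fixed by 4)
bond 2 →I1  (prefer integral on I1)
bond 0 →J1  (common-f at J1 fixed by 2)
bond 3 →J2  (common-f at J2 fixed by 0)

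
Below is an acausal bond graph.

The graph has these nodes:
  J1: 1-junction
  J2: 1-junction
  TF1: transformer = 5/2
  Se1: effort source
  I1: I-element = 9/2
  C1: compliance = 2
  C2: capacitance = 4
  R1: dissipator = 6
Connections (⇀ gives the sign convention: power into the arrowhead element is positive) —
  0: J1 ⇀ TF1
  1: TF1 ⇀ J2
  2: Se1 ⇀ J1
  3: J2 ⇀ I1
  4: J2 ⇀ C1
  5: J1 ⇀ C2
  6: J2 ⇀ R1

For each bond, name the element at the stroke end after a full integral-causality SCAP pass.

#2 |J1  (Se1: effort source, stroke at far end)
#3 |I1  (I1 integral (f out))
#1 |J2  (J2: bond 3 brought flow, rest push out)
#4 |J2  (common-f at J2 fixed by 3)
#6 |J2  (J2 flow already set via bond 3)
#0 |TF1  (through TF1, causality passes straight; one stroke at TF1)
#5 |J1  (J1 flow already set via bond 0)

#0 →TF1
#1 →J2
#2 →J1
#3 →I1
#4 →J2
#5 →J1
#6 →J2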